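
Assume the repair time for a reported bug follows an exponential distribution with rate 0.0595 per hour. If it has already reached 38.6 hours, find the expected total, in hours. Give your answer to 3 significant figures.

By memorylessness, E[X | X > 38.6] = 38.6 + 1/λ = 38.6 + 16.8067 = 55.4067 hours.

55.4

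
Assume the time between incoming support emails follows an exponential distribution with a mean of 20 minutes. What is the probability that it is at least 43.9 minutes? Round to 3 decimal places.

0.111

The rate is λ = 1/20 = 0.05 per minute.
P(X > 43.9) = e^(−λ·43.9) = e^(−2.195) ≈ 0.111.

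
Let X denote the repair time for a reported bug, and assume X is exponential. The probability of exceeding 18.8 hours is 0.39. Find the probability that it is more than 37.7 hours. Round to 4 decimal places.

0.1513

e^(−λ·18.8) = 0.39 ⇒ λ = −ln(0.39)/18.8 = 0.0500856.
P(X > 37.7) = e^(−0.0500856·37.7) = e^(−1.8882) ≈ 0.1513.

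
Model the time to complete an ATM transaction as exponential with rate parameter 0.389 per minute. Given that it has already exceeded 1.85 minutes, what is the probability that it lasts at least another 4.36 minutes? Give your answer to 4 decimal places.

By the memoryless property, P(X > 1.85+4.36 | X > 1.85) = P(X > 4.36).
P(X > 4.36) = e^(−1.696) ≈ 0.1834.

0.1834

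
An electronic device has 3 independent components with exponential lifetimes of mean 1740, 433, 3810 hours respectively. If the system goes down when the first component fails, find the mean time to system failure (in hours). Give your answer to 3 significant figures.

The first failure time is exponential with rate Σλ_i = 1/1740 + 1/433 + 1/3810 = 0.00314665 per hour.
E[min] = 1/Σλ = 1/0.00314665 = 317.798 hours.

318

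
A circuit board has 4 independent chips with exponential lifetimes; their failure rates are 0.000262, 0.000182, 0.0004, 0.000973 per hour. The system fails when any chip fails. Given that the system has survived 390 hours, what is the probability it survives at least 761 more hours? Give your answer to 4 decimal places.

Time to first failure ~ Exp(Σλ) with Σλ = 0.001817.
By memorylessness, P(T > 390+761 | T > 390) = P(T > 761) = e^(−0.001817·761) ≈ 0.2509.

0.2509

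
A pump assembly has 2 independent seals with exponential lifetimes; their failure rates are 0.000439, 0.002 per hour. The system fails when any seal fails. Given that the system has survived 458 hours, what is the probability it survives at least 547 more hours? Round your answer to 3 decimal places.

Time to first failure ~ Exp(Σλ) with Σλ = 0.002439.
By memorylessness, P(T > 458+547 | T > 458) = P(T > 547) = e^(−0.002439·547) ≈ 0.263.

0.263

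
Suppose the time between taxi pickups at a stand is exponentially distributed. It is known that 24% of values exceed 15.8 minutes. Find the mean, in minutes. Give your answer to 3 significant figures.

e^(−λ·15.8) = 0.24 ⇒ λ = −ln(0.24)/15.8 = 0.0903238.
Mean = 1/λ = 11.0713 minutes.

11.1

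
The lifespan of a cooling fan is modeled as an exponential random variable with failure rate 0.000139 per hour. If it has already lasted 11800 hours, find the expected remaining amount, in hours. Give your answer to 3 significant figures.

7190

By memorylessness, the remaining amount past any threshold is again Exp(λ) with mean 1/λ = 7194.24 hours.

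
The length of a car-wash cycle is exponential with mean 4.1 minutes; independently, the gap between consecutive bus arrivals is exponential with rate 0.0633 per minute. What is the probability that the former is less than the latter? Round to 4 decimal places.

λ_1 = 1/4.1 = 0.243902, λ_2 = 0.0633.
For independent exponentials, P(the former < the latter) = λ_1/(λ_1+λ_2) = 0.243902/0.307202 ≈ 0.7939.

0.7939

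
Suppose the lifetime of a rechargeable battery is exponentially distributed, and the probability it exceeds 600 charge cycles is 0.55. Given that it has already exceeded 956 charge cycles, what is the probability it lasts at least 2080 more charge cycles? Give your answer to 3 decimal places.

From e^(−λ·600) = 0.55, λ = −ln(0.55)/600 = 0.000996395.
Memoryless: P(X > 956+2080 | X > 956) = P(X > 2080) = e^(−0.000996395·2080) ≈ 0.126.

0.126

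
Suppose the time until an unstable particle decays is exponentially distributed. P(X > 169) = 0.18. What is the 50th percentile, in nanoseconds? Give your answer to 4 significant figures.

68.31

e^(−λ·169) = 0.18 ⇒ λ = −ln(0.18)/169 = 0.0101467.
50th percentile: 1 − e^(−λt) = 0.5, t = −ln(0.5)/λ = 68.3123 nanoseconds.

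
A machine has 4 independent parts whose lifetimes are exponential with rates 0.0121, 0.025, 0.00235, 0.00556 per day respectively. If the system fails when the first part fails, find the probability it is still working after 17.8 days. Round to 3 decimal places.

The time to first failure is exponential with rate Σλ = 0.0121 + 0.025 + 0.00235 + 0.00556 = 0.04501.
P(min > 17.8) = e^(−0.04501·17.8) = e^(−0.80118) ≈ 0.449.

0.449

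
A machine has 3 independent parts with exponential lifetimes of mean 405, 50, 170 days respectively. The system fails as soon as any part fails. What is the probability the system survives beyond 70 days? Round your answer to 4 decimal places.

0.1374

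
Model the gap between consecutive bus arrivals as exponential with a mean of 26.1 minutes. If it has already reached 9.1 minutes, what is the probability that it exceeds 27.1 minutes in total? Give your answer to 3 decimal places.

0.502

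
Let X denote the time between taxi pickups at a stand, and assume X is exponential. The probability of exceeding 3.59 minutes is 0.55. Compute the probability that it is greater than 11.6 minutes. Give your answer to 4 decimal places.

0.1449

e^(−λ·3.59) = 0.55 ⇒ λ = −ln(0.55)/3.59 = 0.166528.
P(X > 11.6) = e^(−0.166528·11.6) = e^(−1.9317) ≈ 0.1449.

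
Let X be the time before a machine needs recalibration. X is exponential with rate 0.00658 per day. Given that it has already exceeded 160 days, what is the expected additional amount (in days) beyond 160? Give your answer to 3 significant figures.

By memorylessness, the remaining amount past any threshold is again Exp(λ) with mean 1/λ = 151.976 days.

152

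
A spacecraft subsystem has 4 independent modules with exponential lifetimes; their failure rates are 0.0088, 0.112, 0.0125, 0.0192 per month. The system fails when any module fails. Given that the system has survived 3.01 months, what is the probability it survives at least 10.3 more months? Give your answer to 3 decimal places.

Time to first failure ~ Exp(Σλ) with Σλ = 0.1525.
By memorylessness, P(T > 3.01+10.3 | T > 3.01) = P(T > 10.3) = e^(−0.1525·10.3) ≈ 0.208.

0.208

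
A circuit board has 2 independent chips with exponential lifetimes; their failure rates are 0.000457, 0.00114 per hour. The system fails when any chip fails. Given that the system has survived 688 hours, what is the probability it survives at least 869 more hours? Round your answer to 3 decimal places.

0.250

Time to first failure ~ Exp(Σλ) with Σλ = 0.001597.
By memorylessness, P(T > 688+869 | T > 688) = P(T > 869) = e^(−0.001597·869) ≈ 0.250.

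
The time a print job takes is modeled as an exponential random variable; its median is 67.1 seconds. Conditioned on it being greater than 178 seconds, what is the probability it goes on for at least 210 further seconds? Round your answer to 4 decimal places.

For an exponential, median = ln(2)/λ, so λ = ln 2 / 67.1 = 0.0103301 per second.
The exponential is memoryless, so the remaining time is again Exp(λ): the condition X > 178 is irrelevant.
P(X > 210) = e^(−2.1693) ≈ 0.1143.

0.1143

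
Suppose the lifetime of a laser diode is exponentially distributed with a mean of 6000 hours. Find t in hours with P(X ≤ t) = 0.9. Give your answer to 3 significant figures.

13800

The rate is λ = 1/6000 = 0.000166667 per hour.
Set 1 − e^(−λt) = 0.9, so t = −ln(0.1)/λ = 2.3026/0.000166667 ≈ 13815.5 hours.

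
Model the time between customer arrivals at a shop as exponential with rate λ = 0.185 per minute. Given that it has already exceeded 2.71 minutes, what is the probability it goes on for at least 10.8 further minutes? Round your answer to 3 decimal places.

0.136

The exponential is memoryless, so the remaining time is again Exp(λ): the condition X > 2.71 is irrelevant.
P(X > 10.8) = e^(−1.998) ≈ 0.136.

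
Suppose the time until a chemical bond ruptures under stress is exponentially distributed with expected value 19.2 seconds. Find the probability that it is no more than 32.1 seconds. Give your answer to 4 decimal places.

0.8121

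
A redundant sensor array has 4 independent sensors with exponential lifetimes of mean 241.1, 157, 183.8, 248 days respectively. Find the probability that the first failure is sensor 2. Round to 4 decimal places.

0.3186

Rates: λ_i = 1/mean_i → 0.00414766, 0.00636943, 0.0054407, 0.00403226; Σλ = 0.01999.
P(sensor 2 first) = λ_2/Σλ = 0.00636943/0.01999 ≈ 0.3186.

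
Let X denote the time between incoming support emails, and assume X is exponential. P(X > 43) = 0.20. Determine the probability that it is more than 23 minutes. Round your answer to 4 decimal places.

0.4228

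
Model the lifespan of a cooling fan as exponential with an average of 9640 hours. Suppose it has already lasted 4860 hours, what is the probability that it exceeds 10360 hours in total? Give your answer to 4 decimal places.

The rate is λ = 1/9640 = 0.000103734 per hour.
By the memoryless property, P(X > 4860+5500 | X > 4860) = P(X > 5500).
P(X > 5500) = e^(−0.57054) ≈ 0.5652.

0.5652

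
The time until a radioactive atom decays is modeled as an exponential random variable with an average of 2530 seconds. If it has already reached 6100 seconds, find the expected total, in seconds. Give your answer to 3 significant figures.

The rate is λ = 1/2530 = 0.000395257 per second.
By memorylessness, E[X | X > 6100] = 6100 + 1/λ = 6100 + 2530 = 8630 seconds.

8630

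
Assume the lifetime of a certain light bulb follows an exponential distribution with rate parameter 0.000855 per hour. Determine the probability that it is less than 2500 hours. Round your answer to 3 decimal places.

0.882

P(X ≤ 2500) = 1 − e^(−λ·2500) = 1 − e^(−2.1375) ≈ 0.882.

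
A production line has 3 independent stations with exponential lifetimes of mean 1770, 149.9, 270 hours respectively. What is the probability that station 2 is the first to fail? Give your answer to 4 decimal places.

Rates: λ_i = 1/mean_i → 0.000564972, 0.00667111, 0.0037037; Σλ = 0.0109398.
P(station 2 first) = λ_2/Σλ = 0.00667111/0.0109398 ≈ 0.6098.

0.6098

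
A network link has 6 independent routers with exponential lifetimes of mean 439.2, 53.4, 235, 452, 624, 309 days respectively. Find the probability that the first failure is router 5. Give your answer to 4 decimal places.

Rates: λ_i = 1/mean_i → 0.00227687, 0.0187266, 0.00425532, 0.00221239, 0.00160256, 0.00323625; Σλ = 0.03231.
P(router 5 first) = λ_5/Σλ = 0.00160256/0.03231 ≈ 0.0496.

0.0496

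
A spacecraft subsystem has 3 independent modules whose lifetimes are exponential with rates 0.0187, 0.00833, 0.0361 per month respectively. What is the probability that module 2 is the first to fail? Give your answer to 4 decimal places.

The time to first failure is exponential with rate Σλ = 0.0187 + 0.00833 + 0.0361 = 0.06313.
P(module 2 first) = λ_2/Σλ = 0.00833/0.06313 ≈ 0.1319.

0.1319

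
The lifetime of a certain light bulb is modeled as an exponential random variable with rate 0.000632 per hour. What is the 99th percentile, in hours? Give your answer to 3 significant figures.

Set 1 − e^(−λt) = 0.99, so t = −ln(0.01)/λ = 4.6052/0.000632 ≈ 7286.66 hours.

7290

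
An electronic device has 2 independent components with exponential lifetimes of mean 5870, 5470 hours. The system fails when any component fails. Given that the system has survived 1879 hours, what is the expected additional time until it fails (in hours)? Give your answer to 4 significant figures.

2831

First-failure rate Σλ = 1/5870 + 1/5470 = 0.000353173.
By memorylessness the expected residual is 1/Σλ = 2831.47 hours, regardless of the 1879 already elapsed.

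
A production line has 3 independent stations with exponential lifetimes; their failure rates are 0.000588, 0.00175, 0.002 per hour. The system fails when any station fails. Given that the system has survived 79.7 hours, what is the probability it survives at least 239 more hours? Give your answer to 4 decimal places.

Time to first failure ~ Exp(Σλ) with Σλ = 0.004338.
By memorylessness, P(T > 79.7+239 | T > 79.7) = P(T > 239) = e^(−0.004338·239) ≈ 0.3546.

0.3546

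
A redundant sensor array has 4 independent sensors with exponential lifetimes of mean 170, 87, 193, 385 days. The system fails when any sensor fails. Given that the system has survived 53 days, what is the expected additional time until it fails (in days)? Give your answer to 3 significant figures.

First-failure rate Σλ = 1/170 + 1/87 + 1/193 + 1/385 = 0.0251554.
By memorylessness the expected residual is 1/Σλ = 39.753 days, regardless of the 53 already elapsed.

39.8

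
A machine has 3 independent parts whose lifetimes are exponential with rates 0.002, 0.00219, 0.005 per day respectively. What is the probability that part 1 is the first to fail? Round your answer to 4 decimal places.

The time to first failure is exponential with rate Σλ = 0.002 + 0.00219 + 0.005 = 0.00919.
P(part 1 first) = λ_1/Σλ = 0.002/0.00919 ≈ 0.2176.

0.2176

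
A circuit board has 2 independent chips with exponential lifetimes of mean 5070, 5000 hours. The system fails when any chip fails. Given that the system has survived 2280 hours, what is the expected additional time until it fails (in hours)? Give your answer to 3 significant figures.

2520

First-failure rate Σλ = 1/5070 + 1/5000 = 0.000397239.
By memorylessness the expected residual is 1/Σλ = 2517.38 hours, regardless of the 2280 already elapsed.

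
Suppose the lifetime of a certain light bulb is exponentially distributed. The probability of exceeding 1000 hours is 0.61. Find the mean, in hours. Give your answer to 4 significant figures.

2023

e^(−λ·1000) = 0.61 ⇒ λ = −ln(0.61)/1000 = 0.000494296.
Mean = 1/λ = 2023.08 hours.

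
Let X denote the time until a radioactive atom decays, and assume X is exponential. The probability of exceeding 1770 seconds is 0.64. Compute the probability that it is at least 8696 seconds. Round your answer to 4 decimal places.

0.1116

e^(−λ·1770) = 0.64 ⇒ λ = −ln(0.64)/1770 = 0.00025214.
P(X > 8696) = e^(−0.00025214·8696) = e^(−2.1926) ≈ 0.1116.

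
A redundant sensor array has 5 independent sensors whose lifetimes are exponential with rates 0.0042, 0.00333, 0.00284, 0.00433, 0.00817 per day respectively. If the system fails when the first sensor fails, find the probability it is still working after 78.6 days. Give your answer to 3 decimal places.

The time to first failure is exponential with rate Σλ = 0.0042 + 0.00333 + 0.00284 + 0.00433 + 0.00817 = 0.02287.
P(min > 78.6) = e^(−0.02287·78.6) = e^(−1.7976) ≈ 0.166.

0.166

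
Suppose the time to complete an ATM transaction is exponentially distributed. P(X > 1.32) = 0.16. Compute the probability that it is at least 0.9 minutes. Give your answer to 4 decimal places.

e^(−λ·1.32) = 0.16 ⇒ λ = −ln(0.16)/1.32 = 1.38832.
P(X > 0.9) = e^(−1.38832·0.9) = e^(−1.2495) ≈ 0.2867.

0.2867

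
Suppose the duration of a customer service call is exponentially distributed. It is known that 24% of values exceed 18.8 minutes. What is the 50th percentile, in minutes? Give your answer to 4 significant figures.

e^(−λ·18.8) = 0.24 ⇒ λ = −ln(0.24)/18.8 = 0.0759104.
50th percentile: 1 − e^(−λt) = 0.5, t = −ln(0.5)/λ = 9.13112 minutes.

9.131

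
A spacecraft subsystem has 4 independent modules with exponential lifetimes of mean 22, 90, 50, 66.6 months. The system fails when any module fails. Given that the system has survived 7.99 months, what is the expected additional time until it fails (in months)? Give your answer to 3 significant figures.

10.9

First-failure rate Σλ = 1/22 + 1/90 + 1/50 + 1/66.6 = 0.0915807.
By memorylessness the expected residual is 1/Σλ = 10.9193 months, regardless of the 7.99 already elapsed.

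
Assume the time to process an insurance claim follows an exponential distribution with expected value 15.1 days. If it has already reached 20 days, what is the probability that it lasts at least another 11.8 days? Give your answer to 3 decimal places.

0.458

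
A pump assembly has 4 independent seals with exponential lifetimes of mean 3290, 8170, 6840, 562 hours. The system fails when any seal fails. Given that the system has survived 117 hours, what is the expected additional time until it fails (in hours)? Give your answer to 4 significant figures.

First-failure rate Σλ = 1/3290 + 1/8170 + 1/6840 + 1/562 = 0.00235191.
By memorylessness the expected residual is 1/Σλ = 425.187 hours, regardless of the 117 already elapsed.

425.2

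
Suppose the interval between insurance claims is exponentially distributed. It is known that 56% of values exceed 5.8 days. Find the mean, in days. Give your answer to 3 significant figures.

10.0

e^(−λ·5.8) = 0.56 ⇒ λ = −ln(0.56)/5.8 = 0.0999687.
Mean = 1/λ = 10.0031 days.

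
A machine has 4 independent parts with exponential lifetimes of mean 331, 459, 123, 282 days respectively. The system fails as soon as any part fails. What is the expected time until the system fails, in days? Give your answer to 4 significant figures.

59.26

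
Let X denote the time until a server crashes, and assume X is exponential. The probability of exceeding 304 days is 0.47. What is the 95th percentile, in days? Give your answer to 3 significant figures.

e^(−λ·304) = 0.47 ⇒ λ = −ln(0.47)/304 = 0.00248363.
95th percentile: 1 − e^(−λt) = 0.95, t = −ln(0.05)/λ = 1206.19 days.

1210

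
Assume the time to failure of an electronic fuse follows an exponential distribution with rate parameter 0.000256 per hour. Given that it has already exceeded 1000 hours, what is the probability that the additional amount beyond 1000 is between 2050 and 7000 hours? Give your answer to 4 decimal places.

Memoryless: the residual past 1000 is again Exp(λ).
P(2050 < residual < 7000) = e^(−λ·2050) − e^(−λ·7000) = 0.59167 − 0.16663 ≈ 0.4250.

0.4250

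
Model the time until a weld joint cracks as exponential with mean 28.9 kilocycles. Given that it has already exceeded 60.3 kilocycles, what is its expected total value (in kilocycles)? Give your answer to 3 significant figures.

The rate is λ = 1/28.9 = 0.0346021 per kilocycle.
By memorylessness, E[X | X > 60.3] = 60.3 + 1/λ = 60.3 + 28.9 = 89.2 kilocycles.

89.2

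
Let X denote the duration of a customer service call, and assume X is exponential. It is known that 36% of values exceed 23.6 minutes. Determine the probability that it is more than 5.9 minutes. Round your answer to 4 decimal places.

0.7746

e^(−λ·23.6) = 0.36 ⇒ λ = −ln(0.36)/23.6 = 0.0432903.
P(X > 5.9) = e^(−0.0432903·5.9) = e^(−0.25541) ≈ 0.7746.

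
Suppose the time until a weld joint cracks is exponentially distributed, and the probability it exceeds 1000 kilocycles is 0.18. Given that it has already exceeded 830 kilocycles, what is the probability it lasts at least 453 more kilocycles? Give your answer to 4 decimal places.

0.4599

From e^(−λ·1000) = 0.18, λ = −ln(0.18)/1000 = 0.0017148.
Memoryless: P(X > 830+453 | X > 830) = P(X > 453) = e^(−0.0017148·453) ≈ 0.4599.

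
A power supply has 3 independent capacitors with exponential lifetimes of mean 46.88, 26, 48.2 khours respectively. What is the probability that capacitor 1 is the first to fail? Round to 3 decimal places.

Rates: λ_i = 1/mean_i → 0.0213311, 0.0384615, 0.0207469; Σλ = 0.0805395.
P(capacitor 1 first) = λ_1/Σλ = 0.0213311/0.0805395 ≈ 0.265.

0.265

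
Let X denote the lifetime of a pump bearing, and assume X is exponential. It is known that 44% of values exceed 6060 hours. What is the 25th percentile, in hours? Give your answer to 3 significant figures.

2120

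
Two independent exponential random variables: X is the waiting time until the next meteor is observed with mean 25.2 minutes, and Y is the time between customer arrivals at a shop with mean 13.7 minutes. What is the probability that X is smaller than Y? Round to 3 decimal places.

0.352

λ_1 = 1/25.2 = 0.0396825, λ_2 = 1/13.7 = 0.0729927.
For independent exponentials, P(X < Y) = λ_1/(λ_1+λ_2) = 0.0396825/0.112675 ≈ 0.352.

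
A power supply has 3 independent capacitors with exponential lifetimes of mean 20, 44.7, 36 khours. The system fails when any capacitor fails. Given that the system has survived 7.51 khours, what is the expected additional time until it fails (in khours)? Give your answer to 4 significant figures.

9.985

First-failure rate Σλ = 1/20 + 1/44.7 + 1/36 = 0.100149.
By memorylessness the expected residual is 1/Σλ = 9.98511 khours, regardless of the 7.51 already elapsed.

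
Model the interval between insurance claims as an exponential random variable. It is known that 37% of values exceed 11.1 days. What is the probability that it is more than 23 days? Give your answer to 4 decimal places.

0.1274

e^(−λ·11.1) = 0.37 ⇒ λ = −ln(0.37)/11.1 = 0.0895723.
P(X > 23) = e^(−0.0895723·23) = e^(−2.0602) ≈ 0.1274.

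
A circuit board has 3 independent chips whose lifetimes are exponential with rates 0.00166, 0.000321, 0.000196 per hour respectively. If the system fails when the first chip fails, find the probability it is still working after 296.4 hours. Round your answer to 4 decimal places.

0.5245

The time to first failure is exponential with rate Σλ = 0.00166 + 0.000321 + 0.000196 = 0.002177.
P(min > 296.4) = e^(−0.002177·296.4) = e^(−0.64526) ≈ 0.5245.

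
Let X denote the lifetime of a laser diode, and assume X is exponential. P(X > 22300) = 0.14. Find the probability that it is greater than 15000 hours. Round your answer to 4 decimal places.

e^(−λ·22300) = 0.14 ⇒ λ = −ln(0.14)/22300 = 0.0000881665.
P(X > 15000) = e^(−0.0000881665·15000) = e^(−1.3225) ≈ 0.2665.

0.2665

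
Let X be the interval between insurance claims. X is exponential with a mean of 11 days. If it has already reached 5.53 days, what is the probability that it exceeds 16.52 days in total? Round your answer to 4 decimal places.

The rate is λ = 1/11 = 0.0909091 per day.
P(X > s+t | X > s) = e^(−λ(s+t))/e^(−λs) = e^(−λt), independent of s = 5.53.
P(X > 10.99) = e^(−0.99909) ≈ 0.3682.

0.3682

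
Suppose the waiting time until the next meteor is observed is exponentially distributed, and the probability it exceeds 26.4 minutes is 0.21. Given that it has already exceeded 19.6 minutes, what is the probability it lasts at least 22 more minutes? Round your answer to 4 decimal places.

0.2724

From e^(−λ·26.4) = 0.21, λ = −ln(0.21)/26.4 = 0.0591154.
Memoryless: P(X > 19.6+22 | X > 19.6) = P(X > 22) = e^(−0.0591154·22) ≈ 0.2724.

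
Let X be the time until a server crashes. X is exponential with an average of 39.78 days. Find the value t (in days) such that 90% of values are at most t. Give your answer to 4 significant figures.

The rate is λ = 1/39.78 = 0.0251383 per day.
Set 1 − e^(−λt) = 0.9, so t = −ln(0.1)/λ = 2.3026/0.0251383 ≈ 91.5968 days.

91.60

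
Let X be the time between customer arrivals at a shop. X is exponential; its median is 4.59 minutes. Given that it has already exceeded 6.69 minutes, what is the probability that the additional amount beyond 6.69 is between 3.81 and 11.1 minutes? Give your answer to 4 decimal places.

0.3754

For an exponential, median = ln(2)/λ, so λ = ln 2 / 4.59 = 0.151012 per minute.
Memoryless: the residual past 6.69 is again Exp(λ).
P(3.81 < residual < 11.1) = e^(−λ·3.81) − e^(−λ·11.1) = 0.56250 − 0.18708 ≈ 0.3754.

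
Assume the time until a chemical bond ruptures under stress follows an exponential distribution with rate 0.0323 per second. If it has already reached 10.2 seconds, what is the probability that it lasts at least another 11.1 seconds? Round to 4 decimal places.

0.6987

The exponential is memoryless, so the remaining time is again Exp(λ): the condition X > 10.2 is irrelevant.
P(X > 11.1) = e^(−0.35853) ≈ 0.6987.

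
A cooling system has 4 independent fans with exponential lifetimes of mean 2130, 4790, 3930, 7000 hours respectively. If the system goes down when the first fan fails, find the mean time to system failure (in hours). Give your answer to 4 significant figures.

The first failure time is exponential with rate Σλ_i = 1/2130 + 1/4790 + 1/3930 + 1/7000 = 0.00107556 per hour.
E[min] = 1/Σλ = 1/0.00107556 = 929.747 hours.

929.7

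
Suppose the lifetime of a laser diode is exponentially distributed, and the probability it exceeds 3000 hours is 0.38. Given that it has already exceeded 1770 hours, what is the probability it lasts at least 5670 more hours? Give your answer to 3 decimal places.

0.161

From e^(−λ·3000) = 0.38, λ = −ln(0.38)/3000 = 0.000322528.
Memoryless: P(X > 1770+5670 | X > 1770) = P(X > 5670) = e^(−0.000322528·5670) ≈ 0.161.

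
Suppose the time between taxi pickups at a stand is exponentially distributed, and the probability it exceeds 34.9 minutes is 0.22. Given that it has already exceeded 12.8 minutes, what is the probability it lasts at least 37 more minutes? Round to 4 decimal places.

0.2008

From e^(−λ·34.9) = 0.22, λ = −ln(0.22)/34.9 = 0.0433847.
Memoryless: P(X > 12.8+37 | X > 12.8) = P(X > 37) = e^(−0.0433847·37) ≈ 0.2008.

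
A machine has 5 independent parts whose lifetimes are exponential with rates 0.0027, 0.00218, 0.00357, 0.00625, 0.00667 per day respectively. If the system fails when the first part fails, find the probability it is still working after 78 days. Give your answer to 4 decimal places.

The time to first failure is exponential with rate Σλ = 0.0027 + 0.00218 + 0.00357 + 0.00625 + 0.00667 = 0.02137.
P(min > 78) = e^(−0.02137·78) = e^(−1.6669) ≈ 0.1888.

0.1888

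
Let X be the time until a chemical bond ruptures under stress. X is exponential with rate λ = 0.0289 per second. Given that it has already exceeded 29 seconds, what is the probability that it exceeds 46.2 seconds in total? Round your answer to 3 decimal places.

0.608

The exponential is memoryless, so the remaining time is again Exp(λ): the condition X > 29 is irrelevant.
P(X > 17.2) = e^(−0.49708) ≈ 0.608.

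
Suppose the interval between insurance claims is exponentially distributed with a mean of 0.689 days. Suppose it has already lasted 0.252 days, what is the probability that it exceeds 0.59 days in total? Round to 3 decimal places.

0.612

The rate is λ = 1/0.689 = 1.45138 per day.
By the memoryless property, P(X > 0.252+0.338 | X > 0.252) = P(X > 0.338).
P(X > 0.338) = e^(−0.49057) ≈ 0.612.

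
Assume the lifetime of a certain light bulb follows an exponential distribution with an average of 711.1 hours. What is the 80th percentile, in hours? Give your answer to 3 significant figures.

The rate is λ = 1/711.1 = 0.00140627 per hour.
Set 1 − e^(−λt) = 0.8, so t = −ln(0.2)/λ = 1.6094/0.00140627 ≈ 1144.47 hours.

1140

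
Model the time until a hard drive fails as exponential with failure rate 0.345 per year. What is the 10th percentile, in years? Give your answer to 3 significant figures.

Set 1 − e^(−λt) = 0.1, so t = −ln(0.9)/λ = 0.10536/0.345 ≈ 0.305393 years.

0.305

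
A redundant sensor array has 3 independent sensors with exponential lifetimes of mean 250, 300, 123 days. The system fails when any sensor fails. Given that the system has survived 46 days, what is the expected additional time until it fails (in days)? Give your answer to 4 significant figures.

64.67

First-failure rate Σλ = 1/250 + 1/300 + 1/123 = 0.0154634.
By memorylessness the expected residual is 1/Σλ = 64.6688 days, regardless of the 46 already elapsed.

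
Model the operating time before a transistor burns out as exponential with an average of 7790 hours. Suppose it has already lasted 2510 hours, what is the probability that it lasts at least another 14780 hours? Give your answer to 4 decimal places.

The rate is λ = 1/7790 = 0.00012837 per hour.
By the memoryless property, P(X > 2510+14780 | X > 2510) = P(X > 14780).
P(X > 14780) = e^(−1.8973) ≈ 0.1500.

0.1500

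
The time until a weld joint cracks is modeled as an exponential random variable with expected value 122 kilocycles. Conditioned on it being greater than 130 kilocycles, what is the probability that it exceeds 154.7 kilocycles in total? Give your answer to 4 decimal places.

The rate is λ = 1/122 = 0.00819672 per kilocycle.
P(X > s+t | X > s) = e^(−λ(s+t))/e^(−λs) = e^(−λt), independent of s = 130.
P(X > 24.7) = e^(−0.20246) ≈ 0.8167.

0.8167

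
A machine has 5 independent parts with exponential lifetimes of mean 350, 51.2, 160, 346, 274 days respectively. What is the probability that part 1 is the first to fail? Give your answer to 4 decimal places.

0.0812

Rates: λ_i = 1/mean_i → 0.00285714, 0.0195312, 0.00625, 0.00289017, 0.00364964; Σλ = 0.0351782.
P(part 1 first) = λ_1/Σλ = 0.00285714/0.0351782 ≈ 0.0812.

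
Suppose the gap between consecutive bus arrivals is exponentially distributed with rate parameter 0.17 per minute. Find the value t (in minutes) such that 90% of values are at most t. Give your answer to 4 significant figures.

Set 1 − e^(−λt) = 0.9, so t = −ln(0.1)/λ = 2.3026/0.17 ≈ 13.5446 minutes.

13.54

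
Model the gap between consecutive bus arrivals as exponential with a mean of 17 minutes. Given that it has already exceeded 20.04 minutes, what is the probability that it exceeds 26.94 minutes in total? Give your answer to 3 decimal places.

0.666

The rate is λ = 1/17 = 0.0588235 per minute.
By the memoryless property, P(X > 20.04+6.9 | X > 20.04) = P(X > 6.9).
P(X > 6.9) = e^(−0.40588) ≈ 0.666.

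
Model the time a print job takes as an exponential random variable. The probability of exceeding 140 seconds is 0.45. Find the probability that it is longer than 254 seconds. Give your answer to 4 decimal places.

e^(−λ·140) = 0.45 ⇒ λ = −ln(0.45)/140 = 0.00570363.
P(X > 254) = e^(−0.00570363·254) = e^(−1.4487) ≈ 0.2349.

0.2349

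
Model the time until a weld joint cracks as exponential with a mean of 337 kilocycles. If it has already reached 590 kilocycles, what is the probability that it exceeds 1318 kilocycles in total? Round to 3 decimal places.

The rate is λ = 1/337 = 0.00296736 per kilocycle.
P(X > s+t | X > s) = e^(−λ(s+t))/e^(−λs) = e^(−λt), independent of s = 590.
P(X > 728) = e^(−2.1602) ≈ 0.115.

0.115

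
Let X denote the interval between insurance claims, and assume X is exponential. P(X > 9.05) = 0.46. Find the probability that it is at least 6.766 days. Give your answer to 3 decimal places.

0.560

e^(−λ·9.05) = 0.46 ⇒ λ = −ln(0.46)/9.05 = 0.0858043.
P(X > 6.766) = e^(−0.0858043·6.766) = e^(−0.58055) ≈ 0.560.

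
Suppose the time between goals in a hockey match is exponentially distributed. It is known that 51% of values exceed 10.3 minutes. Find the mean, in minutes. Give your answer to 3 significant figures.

e^(−λ·10.3) = 0.51 ⇒ λ = −ln(0.51)/10.3 = 0.0653733.
Mean = 1/λ = 15.2968 minutes.

15.3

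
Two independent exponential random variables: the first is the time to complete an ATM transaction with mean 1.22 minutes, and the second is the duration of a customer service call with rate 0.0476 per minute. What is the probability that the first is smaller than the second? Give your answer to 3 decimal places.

0.945

λ_1 = 1/1.22 = 0.819672, λ_2 = 0.0476.
For independent exponentials, P(the first < the second) = λ_1/(λ_1+λ_2) = 0.819672/0.867272 ≈ 0.945.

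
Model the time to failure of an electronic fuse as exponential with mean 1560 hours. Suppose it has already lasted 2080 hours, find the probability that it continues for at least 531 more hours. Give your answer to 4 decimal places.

0.7115

The rate is λ = 1/1560 = 0.000641026 per hour.
By the memoryless property, P(X > 2080+531 | X > 2080) = P(X > 531).
P(X > 531) = e^(−0.34038) ≈ 0.7115.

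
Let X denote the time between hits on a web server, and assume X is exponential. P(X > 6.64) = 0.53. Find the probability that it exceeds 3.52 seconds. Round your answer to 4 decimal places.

e^(−λ·6.64) = 0.53 ⇒ λ = −ln(0.53)/6.64 = 0.0956142.
P(X > 3.52) = e^(−0.0956142·3.52) = e^(−0.33656) ≈ 0.7142.

0.7142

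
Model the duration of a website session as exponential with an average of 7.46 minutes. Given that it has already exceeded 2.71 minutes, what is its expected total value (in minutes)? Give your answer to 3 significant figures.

The rate is λ = 1/7.46 = 0.134048 per minute.
By memorylessness, E[X | X > 2.71] = 2.71 + 1/λ = 2.71 + 7.46 = 10.17 minutes.

10.2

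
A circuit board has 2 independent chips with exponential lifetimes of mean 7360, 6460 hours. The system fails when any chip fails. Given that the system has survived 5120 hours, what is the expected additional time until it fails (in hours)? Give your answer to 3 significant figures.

3440

First-failure rate Σλ = 1/7360 + 1/6460 = 0.000290668.
By memorylessness the expected residual is 1/Σλ = 3440.35 hours, regardless of the 5120 already elapsed.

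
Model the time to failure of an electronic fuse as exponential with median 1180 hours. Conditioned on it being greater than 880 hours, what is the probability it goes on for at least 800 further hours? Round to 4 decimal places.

0.6250

For an exponential, median = ln(2)/λ, so λ = ln 2 / 1180 = 0.000587413 per hour.
By the memoryless property, P(X > 880+800 | X > 880) = P(X > 800).
P(X > 800) = e^(−0.46993) ≈ 0.6250.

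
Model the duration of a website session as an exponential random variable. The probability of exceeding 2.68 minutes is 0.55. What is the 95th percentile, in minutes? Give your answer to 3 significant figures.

13.4

e^(−λ·2.68) = 0.55 ⇒ λ = −ln(0.55)/2.68 = 0.223074.
95th percentile: 1 − e^(−λt) = 0.95, t = −ln(0.05)/λ = 13.4294 minutes.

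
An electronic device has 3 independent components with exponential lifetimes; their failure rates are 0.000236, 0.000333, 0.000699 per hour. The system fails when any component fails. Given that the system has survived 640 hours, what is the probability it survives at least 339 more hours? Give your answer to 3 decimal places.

0.651

Time to first failure ~ Exp(Σλ) with Σλ = 0.001268.
By memorylessness, P(T > 640+339 | T > 640) = P(T > 339) = e^(−0.001268·339) ≈ 0.651.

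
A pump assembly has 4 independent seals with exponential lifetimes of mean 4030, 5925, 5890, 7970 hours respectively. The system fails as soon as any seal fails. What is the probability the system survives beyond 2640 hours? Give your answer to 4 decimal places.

0.1526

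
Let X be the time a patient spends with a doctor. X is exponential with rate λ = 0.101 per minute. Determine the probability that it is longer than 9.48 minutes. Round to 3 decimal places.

0.384

P(X > 9.48) = e^(−λ·9.48) = e^(−0.95748) ≈ 0.384.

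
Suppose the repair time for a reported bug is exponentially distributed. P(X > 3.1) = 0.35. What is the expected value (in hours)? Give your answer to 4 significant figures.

e^(−λ·3.1) = 0.35 ⇒ λ = −ln(0.35)/3.1 = 0.338652.
Mean = 1/λ = 2.95288 hours.

2.953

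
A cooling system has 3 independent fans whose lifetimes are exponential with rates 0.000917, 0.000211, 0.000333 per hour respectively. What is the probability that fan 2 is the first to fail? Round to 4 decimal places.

The time to first failure is exponential with rate Σλ = 0.000917 + 0.000211 + 0.000333 = 0.001461.
P(fan 2 first) = λ_2/Σλ = 0.000211/0.001461 ≈ 0.1444.

0.1444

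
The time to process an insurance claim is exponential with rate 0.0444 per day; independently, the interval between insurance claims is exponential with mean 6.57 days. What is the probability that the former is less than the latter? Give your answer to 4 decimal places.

0.2258

λ_1 = 0.0444, λ_2 = 1/6.57 = 0.152207.
For independent exponentials, P(the former < the latter) = λ_1/(λ_1+λ_2) = 0.0444/0.196607 ≈ 0.2258.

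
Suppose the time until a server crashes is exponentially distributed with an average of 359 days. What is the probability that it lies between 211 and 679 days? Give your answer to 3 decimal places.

0.405

The rate is λ = 1/359 = 0.00278552 per day.
P(211 < X < 679) = e^(−λ·211) − e^(−λ·679) = 0.55558 − 0.15087 ≈ 0.405.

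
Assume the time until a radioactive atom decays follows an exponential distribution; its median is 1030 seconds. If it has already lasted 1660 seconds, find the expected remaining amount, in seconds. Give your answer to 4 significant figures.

For an exponential, median = ln(2)/λ, so λ = ln 2 / 1030 = 0.000672958 per second.
By memorylessness, the remaining amount past any threshold is again Exp(λ) with mean 1/λ = 1485.98 seconds.

1486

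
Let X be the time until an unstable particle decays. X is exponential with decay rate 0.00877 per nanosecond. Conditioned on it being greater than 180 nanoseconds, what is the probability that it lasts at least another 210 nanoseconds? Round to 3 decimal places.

0.159

The exponential is memoryless, so the remaining time is again Exp(λ): the condition X > 180 is irrelevant.
P(X > 210) = e^(−1.8417) ≈ 0.159.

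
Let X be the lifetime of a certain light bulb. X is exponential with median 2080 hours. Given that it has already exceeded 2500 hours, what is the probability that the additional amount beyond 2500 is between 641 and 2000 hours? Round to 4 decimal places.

0.2942

For an exponential, median = ln(2)/λ, so λ = ln 2 / 2080 = 0.000333244 per hour.
Memoryless: the residual past 2500 is again Exp(λ).
P(641 < residual < 2000) = e^(−λ·641) − e^(−λ·2000) = 0.80766 − 0.51351 ≈ 0.2942.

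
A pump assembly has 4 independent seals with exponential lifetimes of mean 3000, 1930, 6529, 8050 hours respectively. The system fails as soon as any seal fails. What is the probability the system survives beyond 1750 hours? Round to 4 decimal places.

The first failure time is exponential with rate Σλ_i = 1/3000 + 1/1930 + 1/6529 + 1/8050 = 0.00112885 per hour.
P(min > 1750) = e^(−0.00112885·1750) = e^(−1.9755) ≈ 0.1387.

0.1387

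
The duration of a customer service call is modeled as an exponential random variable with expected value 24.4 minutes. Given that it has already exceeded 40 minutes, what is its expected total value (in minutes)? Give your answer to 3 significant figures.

64.4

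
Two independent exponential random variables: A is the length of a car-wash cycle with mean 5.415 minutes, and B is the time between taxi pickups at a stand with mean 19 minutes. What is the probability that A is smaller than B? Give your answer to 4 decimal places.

0.7782

λ_1 = 1/5.415 = 0.184672, λ_2 = 1/19 = 0.0526316.
For independent exponentials, P(A < B) = λ_1/(λ_1+λ_2) = 0.184672/0.237304 ≈ 0.7782.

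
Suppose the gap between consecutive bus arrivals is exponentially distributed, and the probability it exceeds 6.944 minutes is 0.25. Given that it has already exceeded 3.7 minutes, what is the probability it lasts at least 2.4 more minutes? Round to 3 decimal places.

From e^(−λ·6.944) = 0.25, λ = −ln(0.25)/6.944 = 0.199639.
Memoryless: P(X > 3.7+2.4 | X > 3.7) = P(X > 2.4) = e^(−0.199639·2.4) ≈ 0.619.

0.619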